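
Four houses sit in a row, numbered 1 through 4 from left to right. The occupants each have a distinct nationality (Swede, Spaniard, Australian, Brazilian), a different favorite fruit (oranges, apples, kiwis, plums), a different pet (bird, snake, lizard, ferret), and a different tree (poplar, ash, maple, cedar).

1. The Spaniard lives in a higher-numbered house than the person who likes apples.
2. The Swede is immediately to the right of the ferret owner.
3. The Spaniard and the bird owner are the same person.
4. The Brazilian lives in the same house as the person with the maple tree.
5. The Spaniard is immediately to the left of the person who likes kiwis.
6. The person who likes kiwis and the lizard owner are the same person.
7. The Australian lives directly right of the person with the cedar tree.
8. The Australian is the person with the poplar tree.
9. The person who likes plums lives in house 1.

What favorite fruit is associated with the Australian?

kiwis

Clue 9: the person who likes plums is in house 1.
That leaves Brazilian as the nationality for house 1.
Clue 1 places the Spaniard in house 3.
By clue 1, the person who likes apples is in house 2.
From clue 3, the bird owner must be in house 3.
Clue 4: the person with the maple tree is in house 1.
Clue 5 places the person who likes kiwis in house 4.
From clue 6, the lizard owner must be in house 4.
House 3 favorite fruit: only oranges fits.
From clue 2, the Swede must be in house 2.
Clue 2 places the ferret owner in house 1.
From clue 7, the Australian must be in house 4.
The person with the cedar tree is in house 3 (clue 7).
From clue 8, the person with the poplar tree must be in house 4.
The only pet still possible for house 2 is snake.
The only tree still possible for house 2 is ash.
So: house 1 = Brazilian/plums/ferret/maple, house 2 = Swede/apples/snake/ash, house 3 = Spaniard/oranges/bird/cedar, house 4 = Australian/kiwis/lizard/poplar.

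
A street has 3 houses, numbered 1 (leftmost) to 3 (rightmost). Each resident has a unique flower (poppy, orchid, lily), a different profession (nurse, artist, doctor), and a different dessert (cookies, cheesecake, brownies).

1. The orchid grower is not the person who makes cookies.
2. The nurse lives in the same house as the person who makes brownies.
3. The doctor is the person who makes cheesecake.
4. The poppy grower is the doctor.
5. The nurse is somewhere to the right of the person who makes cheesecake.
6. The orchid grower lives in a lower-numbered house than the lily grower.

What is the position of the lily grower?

That leaves lily as the flower for house 3.
The orchid grower is narrowed to house 1 or 2; consider each.
Placing it in house 1 leads to a contradiction, so it's in house 2.
House 1 flower: only poppy fits.
Clue 4 places the doctor in house 1.
From clue 3, the person who makes cheesecake must be in house 1.
The only dessert still possible for house 2 is brownies.
So house 3 gets cookies for dessert.
The nurse is in house 2 (clue 2).
House 3 profession: only artist fits.
So: house 1 = poppy/doctor/cheesecake, house 2 = orchid/nurse/brownies, house 3 = lily/artist/cookies.

3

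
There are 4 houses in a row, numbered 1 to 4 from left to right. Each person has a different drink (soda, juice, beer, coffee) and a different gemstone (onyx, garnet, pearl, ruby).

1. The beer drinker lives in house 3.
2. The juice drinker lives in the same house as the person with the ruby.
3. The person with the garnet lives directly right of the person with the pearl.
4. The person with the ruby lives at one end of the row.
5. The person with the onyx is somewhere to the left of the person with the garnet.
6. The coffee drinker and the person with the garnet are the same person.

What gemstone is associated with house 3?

From clue 1, the beer drinker must be in house 3.
The coffee drinker is narrowed to house 2 or 4; consider each.
Placing it in house 2 leads to a contradiction, so it's in house 4.
Clue 6: the person with the garnet is in house 4.
House 2's drink must be soda (nothing else left).
So house 1 gets ruby for gemstone.
The only gemstone still possible for house 2 is onyx.
That leaves pearl as the gemstone for house 3.
The only drink still possible for house 1 is juice.
So: house 1 = juice/ruby, house 2 = soda/onyx, house 3 = beer/pearl, house 4 = coffee/garnet.

pearl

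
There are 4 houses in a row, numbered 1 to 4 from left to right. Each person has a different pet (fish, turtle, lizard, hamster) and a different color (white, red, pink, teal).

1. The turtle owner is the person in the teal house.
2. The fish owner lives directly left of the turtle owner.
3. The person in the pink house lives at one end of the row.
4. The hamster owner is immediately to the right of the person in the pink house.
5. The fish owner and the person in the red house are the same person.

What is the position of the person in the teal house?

4

Clue 4 places the hamster owner in house 2.
By clue 4, the person in the pink house is in house 1.
The fish owner is in house 3 (clue 2).
Clue 2: the turtle owner is in house 4.
Clue 5 places the person in the red house in house 3.
That leaves lizard as the pet for house 1.
So house 2 gets white for color.
House 4 color: only teal fits.
So: house 1 = lizard/pink, house 2 = hamster/white, house 3 = fish/red, house 4 = turtle/teal.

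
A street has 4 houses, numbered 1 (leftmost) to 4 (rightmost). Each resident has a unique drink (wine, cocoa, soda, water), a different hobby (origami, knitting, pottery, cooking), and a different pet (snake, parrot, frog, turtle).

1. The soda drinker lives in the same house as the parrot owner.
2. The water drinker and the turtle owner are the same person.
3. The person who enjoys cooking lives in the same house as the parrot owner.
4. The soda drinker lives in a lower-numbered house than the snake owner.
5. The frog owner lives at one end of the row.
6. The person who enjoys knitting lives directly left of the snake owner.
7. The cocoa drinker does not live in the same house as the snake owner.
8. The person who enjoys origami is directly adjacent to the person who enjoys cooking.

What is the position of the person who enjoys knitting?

3

The frog owner is narrowed to house 1 or 4; consider each.
Placing it in house 4 leads to a contradiction, so it's in house 1.
The soda drinker is narrowed to house 2 or 3; consider each.
Placing it in house 3 leads to a contradiction, so it's in house 2.
The parrot owner is in house 2 (clue 1).
From clue 3, the person who enjoys cooking must be in house 2.
House 4's hobby must be pottery (nothing else left).
By clue 6, the snake owner is in house 4.
House 1's hobby must be origami (nothing else left).
That leaves knitting as the hobby for house 3.
House 3's pet must be turtle (nothing else left).
From clue 2, the water drinker must be in house 3.
The only drink still possible for house 4 is wine.
House 1's drink must be cocoa (nothing else left).
So: house 1 = cocoa/origami/frog, house 2 = soda/cooking/parrot, house 3 = water/knitting/turtle, house 4 = wine/pottery/snake.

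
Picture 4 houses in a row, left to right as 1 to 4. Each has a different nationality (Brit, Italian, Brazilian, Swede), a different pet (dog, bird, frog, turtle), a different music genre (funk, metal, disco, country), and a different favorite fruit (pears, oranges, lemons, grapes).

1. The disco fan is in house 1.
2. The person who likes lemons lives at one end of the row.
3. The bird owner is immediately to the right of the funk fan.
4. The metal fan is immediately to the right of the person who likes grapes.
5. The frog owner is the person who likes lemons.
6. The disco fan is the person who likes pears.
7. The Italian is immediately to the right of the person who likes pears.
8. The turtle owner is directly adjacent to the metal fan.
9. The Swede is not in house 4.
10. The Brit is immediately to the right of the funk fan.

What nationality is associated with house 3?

From clue 1, the disco fan must be in house 1.
The person who likes pears is in house 1 (clue 6).
By clue 7, the Italian is in house 2.
House 4's favorite fruit must be lemons (nothing else left).
Clue 5: the frog owner is in house 4.
House 1's pet must be dog (nothing else left).
House 2's pet must be turtle (nothing else left).
So house 3 gets bird for pet.
Clue 3: the funk fan is in house 2.
Clue 8: the metal fan is in house 3.
By clue 10, the Brit is in house 3.
So house 1 gets Swede for nationality.
That leaves Brazilian as the nationality for house 4.
House 4's music genre must be country (nothing else left).
The person who likes grapes is in house 2 (clue 4).
So house 3 gets oranges for favorite fruit.
So: house 1 = Swede/dog/disco/pears, house 2 = Italian/turtle/funk/grapes, house 3 = Brit/bird/metal/oranges, house 4 = Brazilian/frog/country/lemons.

Brit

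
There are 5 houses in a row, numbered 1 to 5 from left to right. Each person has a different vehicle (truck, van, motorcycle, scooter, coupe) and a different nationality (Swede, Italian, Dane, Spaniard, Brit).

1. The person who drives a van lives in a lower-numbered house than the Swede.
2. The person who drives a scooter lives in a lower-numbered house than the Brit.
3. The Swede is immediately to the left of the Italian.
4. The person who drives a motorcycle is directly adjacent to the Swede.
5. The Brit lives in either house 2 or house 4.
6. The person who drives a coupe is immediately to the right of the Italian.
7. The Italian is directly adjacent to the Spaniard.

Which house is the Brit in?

2

That leaves Dane as the nationality for house 1.
So house 5 gets Spaniard for nationality.
The Italian is in house 4 (clue 7).
House 2's nationality must be Brit (nothing else left).
House 3's nationality must be Swede (nothing else left).
By clue 2, the person who drives a scooter is in house 1.
Clue 6: the person who drives a coupe is in house 5.
House 3 vehicle: only truck fits.
That leaves motorcycle as the vehicle for house 4.
So house 2 gets van for vehicle.
So: house 1 = scooter/Dane, house 2 = van/Brit, house 3 = truck/Swede, house 4 = motorcycle/Italian, house 5 = coupe/Spaniard.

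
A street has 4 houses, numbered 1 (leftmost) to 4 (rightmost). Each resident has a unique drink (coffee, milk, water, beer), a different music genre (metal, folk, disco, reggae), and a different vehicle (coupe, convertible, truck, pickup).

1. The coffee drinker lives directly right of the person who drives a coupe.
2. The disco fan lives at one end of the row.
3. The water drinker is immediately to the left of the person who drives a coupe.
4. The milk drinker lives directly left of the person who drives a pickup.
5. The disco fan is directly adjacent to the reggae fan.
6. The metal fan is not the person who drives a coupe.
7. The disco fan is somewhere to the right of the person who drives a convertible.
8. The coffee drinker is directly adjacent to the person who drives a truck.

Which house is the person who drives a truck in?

By clue 7, the disco fan is in house 4.
From clue 5, the reggae fan must be in house 3.
The only vehicle still possible for house 1 is convertible.
The coffee drinker is narrowed to house 3 or 4; consider each.
Placing it in house 4 leads to a contradiction, so it's in house 3.
From clue 1, the person who drives a coupe must be in house 2.
From clue 3, the water drinker must be in house 1.
The metal fan is in house 1 (clue 6).
That leaves beer as the drink for house 4.
So house 2 gets folk for music genre.
House 3 vehicle: only pickup fits.
The only vehicle still possible for house 4 is truck.
That leaves milk as the drink for house 2.
So: house 1 = water/metal/convertible, house 2 = milk/folk/coupe, house 3 = coffee/reggae/pickup, house 4 = beer/disco/truck.

4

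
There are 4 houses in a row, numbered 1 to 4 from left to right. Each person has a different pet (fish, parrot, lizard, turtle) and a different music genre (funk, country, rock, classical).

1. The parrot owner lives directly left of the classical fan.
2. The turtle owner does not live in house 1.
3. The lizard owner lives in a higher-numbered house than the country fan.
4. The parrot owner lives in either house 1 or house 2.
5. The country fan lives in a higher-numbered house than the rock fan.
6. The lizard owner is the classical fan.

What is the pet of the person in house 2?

Clue 6: the lizard owner is in house 3.
From clue 6, the classical fan must be in house 3.
The only music genre still possible for house 4 is funk.
By clue 1, the parrot owner is in house 2.
From clue 5, the rock fan must be in house 1.
So house 1 gets fish for pet.
That leaves turtle as the pet for house 4.
The only music genre still possible for house 2 is country.
So: house 1 = fish/rock, house 2 = parrot/country, house 3 = lizard/classical, house 4 = turtle/funk.

parrot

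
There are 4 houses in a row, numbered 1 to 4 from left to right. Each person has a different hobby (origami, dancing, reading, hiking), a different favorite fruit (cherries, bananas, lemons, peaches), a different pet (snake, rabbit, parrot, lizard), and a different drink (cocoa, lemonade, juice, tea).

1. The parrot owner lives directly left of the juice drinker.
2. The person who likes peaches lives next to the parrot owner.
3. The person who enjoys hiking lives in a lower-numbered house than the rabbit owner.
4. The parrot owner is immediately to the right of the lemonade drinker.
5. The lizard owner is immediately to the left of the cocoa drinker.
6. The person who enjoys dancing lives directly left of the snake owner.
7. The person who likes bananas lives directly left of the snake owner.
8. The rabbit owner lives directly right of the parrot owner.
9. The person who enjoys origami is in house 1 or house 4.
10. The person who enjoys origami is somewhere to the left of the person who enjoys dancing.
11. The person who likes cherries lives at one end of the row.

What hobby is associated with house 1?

By clue 10, the person who enjoys origami is in house 1.
House 4 hobby: only reading fits.
That leaves lizard as the pet for house 1.
By clue 5, the cocoa drinker is in house 2.
The only pet still possible for house 2 is parrot.
House 1 drink: only lemonade fits.
The juice drinker is in house 3 (clue 1).
By clue 8, the rabbit owner is in house 3.
House 4's pet must be snake (nothing else left).
So house 4 gets tea for drink.
The person who enjoys hiking is in house 2 (clue 3).
Clue 6 places the person who enjoys dancing in house 3.
The person who likes bananas is in house 3 (clue 7).
So house 1 gets peaches for favorite fruit.
House 2 favorite fruit: only lemons fits.
That leaves cherries as the favorite fruit for house 4.
So: house 1 = origami/peaches/lizard/lemonade, house 2 = hiking/lemons/parrot/cocoa, house 3 = dancing/bananas/rabbit/juice, house 4 = reading/cherries/snake/tea.

origami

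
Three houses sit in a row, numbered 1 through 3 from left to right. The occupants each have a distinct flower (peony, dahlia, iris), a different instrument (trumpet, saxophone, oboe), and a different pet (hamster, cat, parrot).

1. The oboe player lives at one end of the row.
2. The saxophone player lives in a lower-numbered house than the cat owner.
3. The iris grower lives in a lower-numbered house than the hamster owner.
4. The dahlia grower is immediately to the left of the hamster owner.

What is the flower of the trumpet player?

dahlia

The only flower still possible for house 3 is peony.
House 1's pet must be parrot (nothing else left).
The dahlia grower is narrowed to house 1 or 2; consider each.
Placing it in house 1 leads to a contradiction, so it's in house 2.
By clue 4, the hamster owner is in house 3.
House 1 flower: only iris fits.
So house 2 gets cat for pet.
Clue 2 places the saxophone player in house 1.
So house 2 gets trumpet for instrument.
House 3 instrument: only oboe fits.
So: house 1 = iris/saxophone/parrot, house 2 = dahlia/trumpet/cat, house 3 = peony/oboe/hamster.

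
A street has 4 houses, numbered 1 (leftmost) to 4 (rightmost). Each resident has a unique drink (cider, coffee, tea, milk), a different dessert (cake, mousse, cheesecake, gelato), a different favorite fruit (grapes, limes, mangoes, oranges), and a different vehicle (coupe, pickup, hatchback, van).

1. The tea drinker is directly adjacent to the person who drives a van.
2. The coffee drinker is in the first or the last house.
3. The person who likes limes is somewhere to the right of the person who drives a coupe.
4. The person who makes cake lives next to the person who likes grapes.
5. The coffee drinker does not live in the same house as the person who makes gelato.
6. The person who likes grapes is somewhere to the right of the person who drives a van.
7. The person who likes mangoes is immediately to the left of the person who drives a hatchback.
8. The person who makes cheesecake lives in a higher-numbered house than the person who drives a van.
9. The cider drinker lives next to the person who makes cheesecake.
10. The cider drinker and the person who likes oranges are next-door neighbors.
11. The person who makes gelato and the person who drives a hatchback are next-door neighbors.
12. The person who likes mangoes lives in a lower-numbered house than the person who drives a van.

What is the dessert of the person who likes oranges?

House 4 vehicle: only pickup fits.
That leaves coupe as the vehicle for house 1.
The coffee drinker is narrowed to house 1 or 4; consider each.
Placing it in house 1 leads to a contradiction, so it's in house 4.
The cider drinker is narrowed to house 2 or 3; consider each.
Placing it in house 2 leads to a contradiction, so it's in house 3.
The person who makes cheesecake is in house 4 (clue 9).
House 1's favorite fruit must be mangoes (nothing else left).
The person who drives a hatchback is in house 2 (clue 7).
House 3 vehicle: only van fits.
The tea drinker is in house 2 (clue 1).
By clue 6, the person who likes grapes is in house 4.
House 1's drink must be milk (nothing else left).
House 2 favorite fruit: only oranges fits.
That leaves limes as the favorite fruit for house 3.
Clue 4: the person who makes cake is in house 3.
So house 1 gets gelato for dessert.
That leaves mousse as the dessert for house 2.
So: house 1 = milk/gelato/mangoes/coupe, house 2 = tea/mousse/oranges/hatchback, house 3 = cider/cake/limes/van, house 4 = coffee/cheesecake/grapes/pickup.

mousse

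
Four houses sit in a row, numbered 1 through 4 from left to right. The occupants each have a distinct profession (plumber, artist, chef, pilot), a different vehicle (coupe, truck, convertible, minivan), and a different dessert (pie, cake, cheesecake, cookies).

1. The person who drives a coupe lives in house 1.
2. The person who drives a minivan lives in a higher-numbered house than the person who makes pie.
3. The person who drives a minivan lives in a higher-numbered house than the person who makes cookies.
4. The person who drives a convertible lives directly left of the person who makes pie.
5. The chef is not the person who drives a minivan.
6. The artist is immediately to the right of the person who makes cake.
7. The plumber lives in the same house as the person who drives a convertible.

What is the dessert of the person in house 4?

cheesecake

By clue 1, the person who drives a coupe is in house 1.
House 2's vehicle must be convertible (nothing else left).
The only dessert still possible for house 4 is cheesecake.
By clue 4, the person who makes pie is in house 3.
The plumber is in house 2 (clue 7).
The person who drives a minivan is in house 4 (clue 2).
Clue 6: the artist is in house 3.
Clue 6: the person who makes cake is in house 2.
House 1's profession must be chef (nothing else left).
House 4's profession must be pilot (nothing else left).
The only vehicle still possible for house 3 is truck.
That leaves cookies as the dessert for house 1.
So: house 1 = chef/coupe/cookies, house 2 = plumber/convertible/cake, house 3 = artist/truck/pie, house 4 = pilot/minivan/cheesecake.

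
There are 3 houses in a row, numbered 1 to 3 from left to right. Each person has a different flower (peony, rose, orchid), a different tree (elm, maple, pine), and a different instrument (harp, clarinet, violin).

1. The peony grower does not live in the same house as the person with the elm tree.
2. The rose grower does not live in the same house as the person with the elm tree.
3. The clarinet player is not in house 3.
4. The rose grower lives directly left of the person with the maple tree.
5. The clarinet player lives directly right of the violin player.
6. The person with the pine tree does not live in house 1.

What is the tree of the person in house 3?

maple

By clue 5, the clarinet player is in house 2.
Clue 5: the violin player is in house 1.
House 1 tree: only elm fits.
House 3's instrument must be harp (nothing else left).
The rose grower is in house 2 (clue 2).
The person with the maple tree is in house 3 (clue 4).
The only flower still possible for house 1 is orchid.
So house 3 gets peony for flower.
So house 2 gets pine for tree.
So: house 1 = orchid/elm/violin, house 2 = rose/pine/clarinet, house 3 = peony/maple/harp.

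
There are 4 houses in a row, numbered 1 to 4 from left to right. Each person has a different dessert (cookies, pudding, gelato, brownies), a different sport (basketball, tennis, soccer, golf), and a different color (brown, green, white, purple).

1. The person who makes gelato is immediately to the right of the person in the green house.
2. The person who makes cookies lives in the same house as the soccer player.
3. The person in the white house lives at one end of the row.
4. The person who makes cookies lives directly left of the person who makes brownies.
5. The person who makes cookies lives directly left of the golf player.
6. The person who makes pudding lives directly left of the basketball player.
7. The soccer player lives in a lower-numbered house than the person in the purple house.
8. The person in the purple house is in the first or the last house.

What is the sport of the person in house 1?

soccer

From clue 8, the person in the purple house must be in house 4.
That leaves white as the color for house 1.
The person who makes gelato is narrowed to house 3 or 4; consider each.
Placing it in house 3 leads to a contradiction, so it's in house 4.
From clue 1, the person in the green house must be in house 3.
So house 2 gets brown for color.
The person who makes brownies is narrowed to house 2 or 3; consider each.
Placing it in house 3 leads to a contradiction, so it's in house 2.
By clue 4, the person who makes cookies is in house 1.
The golf player is in house 2 (clue 5).
House 3 dessert: only pudding fits.
By clue 6, the basketball player is in house 4.
House 1's sport must be soccer (nothing else left).
That leaves tennis as the sport for house 3.
So: house 1 = cookies/soccer/white, house 2 = brownies/golf/brown, house 3 = pudding/tennis/green, house 4 = gelato/basketball/purple.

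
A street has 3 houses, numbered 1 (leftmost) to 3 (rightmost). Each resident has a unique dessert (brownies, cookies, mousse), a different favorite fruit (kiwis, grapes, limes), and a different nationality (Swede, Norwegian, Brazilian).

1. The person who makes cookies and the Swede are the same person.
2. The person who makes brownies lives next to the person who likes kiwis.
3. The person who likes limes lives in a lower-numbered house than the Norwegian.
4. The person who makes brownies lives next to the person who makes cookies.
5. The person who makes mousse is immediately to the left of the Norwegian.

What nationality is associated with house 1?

Brazilian

The person who makes mousse is narrowed to house 1 or 2; consider each.
Placing it in house 2 leads to a contradiction, so it's in house 1.
Clue 5: the Norwegian is in house 2.
From clue 1, the person who makes cookies must be in house 3.
Clue 1: the Swede is in house 3.
Clue 3 places the person who likes limes in house 1.
Clue 4 places the person who makes brownies in house 2.
That leaves Brazilian as the nationality for house 1.
Clue 2: the person who likes kiwis is in house 3.
House 2's favorite fruit must be grapes (nothing else left).
So: house 1 = mousse/limes/Brazilian, house 2 = brownies/grapes/Norwegian, house 3 = cookies/kiwis/Swede.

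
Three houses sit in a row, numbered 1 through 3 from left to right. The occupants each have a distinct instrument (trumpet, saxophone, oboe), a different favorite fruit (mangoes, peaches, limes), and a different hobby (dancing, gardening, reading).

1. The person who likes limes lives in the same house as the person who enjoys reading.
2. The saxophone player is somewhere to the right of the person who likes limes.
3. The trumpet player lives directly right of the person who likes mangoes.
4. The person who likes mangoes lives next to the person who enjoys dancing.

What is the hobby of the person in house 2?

The only instrument still possible for house 1 is oboe.
House 3 favorite fruit: only peaches fits.
The saxophone player is narrowed to house 2 or 3; consider each.
Placing it in house 3 leads to a contradiction, so it's in house 2.
By clue 2, the person who likes limes is in house 1.
House 3 instrument: only trumpet fits.
House 2's favorite fruit must be mangoes (nothing else left).
Clue 1 places the person who enjoys reading in house 1.
House 2's hobby must be gardening (nothing else left).
That leaves dancing as the hobby for house 3.
So: house 1 = oboe/limes/reading, house 2 = saxophone/mangoes/gardening, house 3 = trumpet/peaches/dancing.

gardening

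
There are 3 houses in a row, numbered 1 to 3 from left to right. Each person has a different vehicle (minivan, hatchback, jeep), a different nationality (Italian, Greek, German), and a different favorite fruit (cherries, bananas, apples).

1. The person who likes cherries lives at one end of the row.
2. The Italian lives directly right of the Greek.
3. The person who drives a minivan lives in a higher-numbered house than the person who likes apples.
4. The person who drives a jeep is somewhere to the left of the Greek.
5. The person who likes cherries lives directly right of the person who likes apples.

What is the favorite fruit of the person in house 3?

By clue 4, the person who drives a jeep is in house 1.
By clue 4, the Greek is in house 2.
By clue 5, the person who likes cherries is in house 3.
Clue 5: the person who likes apples is in house 2.
House 1 nationality: only German fits.
The only nationality still possible for house 3 is Italian.
House 1's favorite fruit must be bananas (nothing else left).
By clue 3, the person who drives a minivan is in house 3.
House 2's vehicle must be hatchback (nothing else left).
So: house 1 = jeep/German/bananas, house 2 = hatchback/Greek/apples, house 3 = minivan/Italian/cherries.

cherries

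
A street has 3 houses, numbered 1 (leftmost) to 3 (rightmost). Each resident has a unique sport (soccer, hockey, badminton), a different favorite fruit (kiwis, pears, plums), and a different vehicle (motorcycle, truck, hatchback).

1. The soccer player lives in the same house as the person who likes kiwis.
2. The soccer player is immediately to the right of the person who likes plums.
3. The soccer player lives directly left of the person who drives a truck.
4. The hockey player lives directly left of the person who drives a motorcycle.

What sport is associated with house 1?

hockey

By clue 3, the soccer player is in house 2.
Clue 3 places the person who drives a truck in house 3.
So house 1 gets hockey for sport.
House 3 sport: only badminton fits.
House 1's vehicle must be hatchback (nothing else left).
House 2 vehicle: only motorcycle fits.
Clue 1 places the person who likes kiwis in house 2.
Clue 2 places the person who likes plums in house 1.
The only favorite fruit still possible for house 3 is pears.
So: house 1 = hockey/plums/hatchback, house 2 = soccer/kiwis/motorcycle, house 3 = badminton/pears/truck.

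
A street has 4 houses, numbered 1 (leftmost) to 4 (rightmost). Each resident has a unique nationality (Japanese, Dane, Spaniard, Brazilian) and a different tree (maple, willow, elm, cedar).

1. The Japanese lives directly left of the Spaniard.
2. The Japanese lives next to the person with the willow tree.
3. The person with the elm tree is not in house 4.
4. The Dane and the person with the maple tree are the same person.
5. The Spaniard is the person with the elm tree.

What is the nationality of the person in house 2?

Japanese

The Japanese is narrowed to house 1 or 2; consider each.
Placing it in house 1 leads to a contradiction, so it's in house 2.
Clue 1: the Spaniard is in house 3.
Clue 5 places the person with the elm tree in house 3.
House 1's tree must be willow (nothing else left).
That leaves cedar as the tree for house 2.
So house 4 gets maple for tree.
By clue 4, the Dane is in house 4.
House 1 nationality: only Brazilian fits.
So: house 1 = Brazilian/willow, house 2 = Japanese/cedar, house 3 = Spaniard/elm, house 4 = Dane/maple.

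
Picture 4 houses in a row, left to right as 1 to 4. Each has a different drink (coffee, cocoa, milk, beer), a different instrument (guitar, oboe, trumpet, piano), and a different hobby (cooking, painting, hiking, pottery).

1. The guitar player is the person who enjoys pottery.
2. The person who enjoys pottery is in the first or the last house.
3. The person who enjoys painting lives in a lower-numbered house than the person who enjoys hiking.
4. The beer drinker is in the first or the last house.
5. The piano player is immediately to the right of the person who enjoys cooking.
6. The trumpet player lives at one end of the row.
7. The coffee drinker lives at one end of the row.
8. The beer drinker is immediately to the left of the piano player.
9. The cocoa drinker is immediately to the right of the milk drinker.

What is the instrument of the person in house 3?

Clue 8: the beer drinker is in house 1.
From clue 8, the piano player must be in house 2.
The person who enjoys cooking is in house 1 (clue 5).
That leaves milk as the drink for house 2.
The only drink still possible for house 3 is cocoa.
House 4 drink: only coffee fits.
House 3 instrument: only oboe fits.
The only hobby still possible for house 4 is pottery.
By clue 1, the guitar player is in house 4.
By clue 3, the person who enjoys painting is in house 2.
The person who enjoys hiking is in house 3 (clue 3).
The only instrument still possible for house 1 is trumpet.
So: house 1 = beer/trumpet/cooking, house 2 = milk/piano/painting, house 3 = cocoa/oboe/hiking, house 4 = coffee/guitar/pottery.

oboe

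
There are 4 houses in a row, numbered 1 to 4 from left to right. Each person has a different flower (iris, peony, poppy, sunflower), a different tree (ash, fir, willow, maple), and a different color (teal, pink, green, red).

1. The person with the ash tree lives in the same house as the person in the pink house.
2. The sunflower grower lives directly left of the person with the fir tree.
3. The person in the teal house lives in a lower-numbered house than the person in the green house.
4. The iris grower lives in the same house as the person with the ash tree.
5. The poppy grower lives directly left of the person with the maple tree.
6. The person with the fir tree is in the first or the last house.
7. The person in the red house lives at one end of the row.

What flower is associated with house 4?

peony

Clue 6: the person with the fir tree is in house 4.
Clue 2: the sunflower grower is in house 3.
House 4 flower: only peony fits.
The iris grower is narrowed to house 1 or 2; consider each.
Placing it in house 2 leads to a contradiction, so it's in house 1.
By clue 4, the person with the ash tree is in house 1.
The only flower still possible for house 2 is poppy.
The person in the pink house is in house 1 (clue 1).
Clue 5: the person with the maple tree is in house 3.
The only tree still possible for house 2 is willow.
The only color still possible for house 4 is red.
Clue 3 places the person in the teal house in house 2.
From clue 3, the person in the green house must be in house 3.
So: house 1 = iris/ash/pink, house 2 = poppy/willow/teal, house 3 = sunflower/maple/green, house 4 = peony/fir/red.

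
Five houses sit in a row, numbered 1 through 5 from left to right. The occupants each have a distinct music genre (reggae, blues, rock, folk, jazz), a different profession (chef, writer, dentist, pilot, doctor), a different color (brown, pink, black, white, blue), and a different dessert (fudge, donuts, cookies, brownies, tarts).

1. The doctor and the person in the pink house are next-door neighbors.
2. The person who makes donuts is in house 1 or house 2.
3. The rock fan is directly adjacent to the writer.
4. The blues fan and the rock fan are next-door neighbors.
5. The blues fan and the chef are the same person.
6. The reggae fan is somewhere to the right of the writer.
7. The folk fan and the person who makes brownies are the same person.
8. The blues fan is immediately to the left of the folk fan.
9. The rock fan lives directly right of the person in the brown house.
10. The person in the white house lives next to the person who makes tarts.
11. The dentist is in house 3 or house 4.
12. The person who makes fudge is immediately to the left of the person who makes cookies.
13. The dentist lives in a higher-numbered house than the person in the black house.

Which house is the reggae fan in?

5

The dentist is narrowed to house 3 or 4; consider each.
Placing it in house 3 leads to a contradiction, so it's in house 4.
The person who makes donuts is narrowed to house 1 or 2; consider each.
Placing it in house 2 leads to a contradiction, so it's in house 1.
The blues fan is narrowed to house 1 or 2 or 3; consider each.
Placing it in house 1 and house 2 leads to a contradiction, so it's in house 3.
Clue 5 places the chef in house 3.
From clue 8, the folk fan must be in house 4.
House 1's music genre must be jazz (nothing else left).
So house 5 gets reggae for music genre.
Clue 3 places the writer in house 1.
The person who makes brownies is in house 4 (clue 7).
The person in the brown house is in house 1 (clue 9).
House 2 music genre: only rock fits.
From clue 12, the person who makes fudge must be in house 2.
From clue 12, the person who makes cookies must be in house 3.
That leaves blue as the color for house 5.
That leaves tarts as the dessert for house 5.
From clue 10, the person in the white house must be in house 4.
The only color still possible for house 2 is black.
House 3 color: only pink fits.
The doctor is in house 2 (clue 1).
So house 5 gets pilot for profession.
So: house 1 = jazz/writer/brown/donuts, house 2 = rock/doctor/black/fudge, house 3 = blues/chef/pink/cookies, house 4 = folk/dentist/white/brownies, house 5 = reggae/pilot/blue/tarts.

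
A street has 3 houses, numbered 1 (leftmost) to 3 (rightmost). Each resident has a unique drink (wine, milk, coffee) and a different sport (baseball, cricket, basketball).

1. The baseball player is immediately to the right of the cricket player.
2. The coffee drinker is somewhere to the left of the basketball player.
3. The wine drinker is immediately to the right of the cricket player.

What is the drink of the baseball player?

House 1's sport must be cricket (nothing else left).
Clue 1 places the baseball player in house 2.
Clue 3 places the wine drinker in house 2.
So house 1 gets coffee for drink.
House 3 drink: only milk fits.
So house 3 gets basketball for sport.
So: house 1 = coffee/cricket, house 2 = wine/baseball, house 3 = milk/basketball.

wine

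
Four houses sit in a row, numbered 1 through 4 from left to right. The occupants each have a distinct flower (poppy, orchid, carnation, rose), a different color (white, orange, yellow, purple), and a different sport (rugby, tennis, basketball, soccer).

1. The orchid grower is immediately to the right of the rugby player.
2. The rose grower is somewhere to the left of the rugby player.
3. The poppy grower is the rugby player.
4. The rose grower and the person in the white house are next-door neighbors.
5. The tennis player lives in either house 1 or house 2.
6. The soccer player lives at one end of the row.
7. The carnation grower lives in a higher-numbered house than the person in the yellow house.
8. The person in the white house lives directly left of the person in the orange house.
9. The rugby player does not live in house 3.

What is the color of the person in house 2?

By clue 9, the rugby player is in house 2.
The only flower still possible for house 1 is rose.
So house 1 gets tennis for sport.
House 3 sport: only basketball fits.
So house 4 gets soccer for sport.
From clue 1, the orchid grower must be in house 3.
By clue 3, the poppy grower is in house 2.
From clue 4, the person in the white house must be in house 2.
The person in the orange house is in house 3 (clue 8).
So house 4 gets carnation for flower.
That leaves yellow as the color for house 1.
So house 4 gets purple for color.
So: house 1 = rose/yellow/tennis, house 2 = poppy/white/rugby, house 3 = orchid/orange/basketball, house 4 = carnation/purple/soccer.

white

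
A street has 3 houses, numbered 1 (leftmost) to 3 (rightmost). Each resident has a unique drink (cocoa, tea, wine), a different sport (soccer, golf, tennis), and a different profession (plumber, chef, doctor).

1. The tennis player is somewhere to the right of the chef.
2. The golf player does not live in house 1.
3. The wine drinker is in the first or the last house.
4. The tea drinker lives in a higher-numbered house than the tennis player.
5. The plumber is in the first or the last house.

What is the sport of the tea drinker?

golf

Clue 4: the tea drinker is in house 3.
The tennis player is in house 2 (clue 4).
The only drink still possible for house 1 is wine.
That leaves cocoa as the drink for house 2.
The only sport still possible for house 1 is soccer.
So house 3 gets golf for sport.
Clue 1 places the chef in house 1.
So house 2 gets doctor for profession.
The only profession still possible for house 3 is plumber.
So: house 1 = wine/soccer/chef, house 2 = cocoa/tennis/doctor, house 3 = tea/golf/plumber.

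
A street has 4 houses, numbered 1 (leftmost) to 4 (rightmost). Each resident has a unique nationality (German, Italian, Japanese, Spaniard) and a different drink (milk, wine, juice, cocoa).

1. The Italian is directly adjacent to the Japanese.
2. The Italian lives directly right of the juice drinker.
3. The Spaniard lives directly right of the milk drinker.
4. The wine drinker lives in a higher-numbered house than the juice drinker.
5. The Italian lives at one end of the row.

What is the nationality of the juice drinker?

Japanese

The Italian is in house 4 (clue 5).
Clue 1 places the Japanese in house 3.
From clue 2, the juice drinker must be in house 3.
From clue 4, the wine drinker must be in house 4.
House 1's nationality must be German (nothing else left).
So house 2 gets Spaniard for nationality.
By clue 3, the milk drinker is in house 1.
House 2's drink must be cocoa (nothing else left).
So: house 1 = German/milk, house 2 = Spaniard/cocoa, house 3 = Japanese/juice, house 4 = Italian/wine.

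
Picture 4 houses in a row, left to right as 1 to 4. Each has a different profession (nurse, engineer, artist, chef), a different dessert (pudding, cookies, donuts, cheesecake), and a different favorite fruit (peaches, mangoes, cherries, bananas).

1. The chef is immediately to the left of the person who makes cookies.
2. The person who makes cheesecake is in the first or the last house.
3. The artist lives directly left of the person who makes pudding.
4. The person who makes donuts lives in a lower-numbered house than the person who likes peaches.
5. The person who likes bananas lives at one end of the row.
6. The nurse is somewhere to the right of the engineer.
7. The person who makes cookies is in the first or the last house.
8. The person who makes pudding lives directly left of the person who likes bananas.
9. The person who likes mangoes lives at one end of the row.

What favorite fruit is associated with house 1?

Clue 7 places the person who makes cookies in house 4.
By clue 8, the person who makes pudding is in house 3.
By clue 8, the person who likes bananas is in house 4.
The only profession still possible for house 4 is nurse.
So house 1 gets cheesecake for dessert.
House 2 dessert: only donuts fits.
Clue 1 places the chef in house 3.
Clue 3 places the artist in house 2.
Clue 4 places the person who likes peaches in house 3.
House 1 profession: only engineer fits.
The only favorite fruit still possible for house 1 is mangoes.
That leaves cherries as the favorite fruit for house 2.
So: house 1 = engineer/cheesecake/mangoes, house 2 = artist/donuts/cherries, house 3 = chef/pudding/peaches, house 4 = nurse/cookies/bananas.

mangoes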